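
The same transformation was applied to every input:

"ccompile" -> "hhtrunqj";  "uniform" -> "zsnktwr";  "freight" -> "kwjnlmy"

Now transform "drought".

iwtzlmy

In each case the input is transformed by: shift every letter 5 places forward in the alphabet (wrapping around).
"drought" → "iwtzlmy".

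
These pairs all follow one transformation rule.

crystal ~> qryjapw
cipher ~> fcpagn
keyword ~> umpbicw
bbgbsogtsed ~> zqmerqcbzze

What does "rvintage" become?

The rule is to move the first 3 characters to the end (rotate left by 3), then shift every letter 2 places backward in the alphabet (wrapping around).
Starting from "rvintage": after the first operation, "ntagervi"; after the second, "lryecptg".

lryecptg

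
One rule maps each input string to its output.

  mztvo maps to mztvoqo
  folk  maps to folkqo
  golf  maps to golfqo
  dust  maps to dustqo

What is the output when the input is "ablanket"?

Rule — append "qo".
Applying that to "ablanket" gives "ablanketqo".

ablanketqo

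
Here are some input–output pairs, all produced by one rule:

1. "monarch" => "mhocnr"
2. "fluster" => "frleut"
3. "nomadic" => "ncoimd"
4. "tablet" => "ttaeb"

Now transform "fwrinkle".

Looking at the pairs, the operation is to take characters alternately from the front and the back (1st, last, 2nd, 2nd-last, ...), then delete the last character.
"fwrinkle" → "fewlrkin" → "fewlrki".

fewlrki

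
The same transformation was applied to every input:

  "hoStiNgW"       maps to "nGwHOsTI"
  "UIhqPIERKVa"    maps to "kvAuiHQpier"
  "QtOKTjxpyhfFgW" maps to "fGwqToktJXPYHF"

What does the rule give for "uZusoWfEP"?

FepUzUSOw

The pattern: move the last 3 characters to the front (rotate right by 3), then flip the case of every letter.
Applying both steps to "uZusoWfEP": "fEPuZusoW", then "FepUzUSOw".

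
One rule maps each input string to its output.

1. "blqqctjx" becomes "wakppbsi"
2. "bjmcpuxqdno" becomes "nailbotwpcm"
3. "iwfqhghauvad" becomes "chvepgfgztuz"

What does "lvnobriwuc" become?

In each case the input is transformed by: shift every letter 1 place backward in the alphabet (wrapping around), then move the last character to the front.
So "lvnobriwuc" becomes "bkumnaqhvt".
(Check on "iwfqhghauvad": → "hvepgfgztuzc" → "chvepgfgztuz" ✓)

bkumnaqhvt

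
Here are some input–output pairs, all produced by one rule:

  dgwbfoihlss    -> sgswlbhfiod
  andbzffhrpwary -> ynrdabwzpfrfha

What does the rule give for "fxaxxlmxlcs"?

In each case the input is transformed by: take characters alternately from the front and the back (1st, last, 2nd, 2nd-last, ...), then move the first character to the end.
Applying that to "fxaxxlmxlcs" gives "sxcalxxxmlf".
(Check on "dgwbfoihlss": → "dsgswlbhfio" → "sgswlbhfiod" ✓)

sxcalxxxmlf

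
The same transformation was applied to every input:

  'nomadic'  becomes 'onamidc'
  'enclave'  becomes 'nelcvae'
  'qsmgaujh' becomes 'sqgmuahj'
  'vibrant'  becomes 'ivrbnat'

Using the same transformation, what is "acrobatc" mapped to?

caorabct

What's happening: swap each adjacent pair of characters (1↔2, 3↔4, ...).
Applying that to "acrobatc" gives "caorabct".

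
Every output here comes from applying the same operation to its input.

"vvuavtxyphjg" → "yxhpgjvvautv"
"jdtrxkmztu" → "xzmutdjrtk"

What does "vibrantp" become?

Each output is the input with this applied: swap each adjacent pair of characters (1↔2, 3↔4, ...), then swap the front and back halves of the string.
Applying both steps to "vibrantp": "ivrbnapt", then "naptivrb".

naptivrb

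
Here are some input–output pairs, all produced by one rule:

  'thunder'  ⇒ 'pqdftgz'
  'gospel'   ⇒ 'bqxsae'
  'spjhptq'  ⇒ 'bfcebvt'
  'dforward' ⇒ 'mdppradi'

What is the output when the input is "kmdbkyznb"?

What's happening: move the last 3 characters to the front (rotate right by 3), then shift every letter 12 places forward in the alphabet (wrapping around).
For "kmdbkyznb", step one produces "znbkmdbky"; step two turns that into "lznwypnwk".

lznwypnwk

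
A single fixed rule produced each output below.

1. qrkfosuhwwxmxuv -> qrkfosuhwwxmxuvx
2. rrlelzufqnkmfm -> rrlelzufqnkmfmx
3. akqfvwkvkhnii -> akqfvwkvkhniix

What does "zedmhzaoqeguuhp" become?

The pattern: append "x".
On "zedmhzaoqeguuhp" that produces "zedmhzaoqeguuhpx".

zedmhzaoqeguuhpx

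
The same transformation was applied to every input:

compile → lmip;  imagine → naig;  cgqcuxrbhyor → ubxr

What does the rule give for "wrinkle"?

likn

Each output is the input with this applied: take characters alternately from the front and the back (1st, last, 2nd, 2nd-last, ...), then keep only the last 4 characters.
Starting from "wrinkle": after the first operation, "werlikn"; after the second, "likn".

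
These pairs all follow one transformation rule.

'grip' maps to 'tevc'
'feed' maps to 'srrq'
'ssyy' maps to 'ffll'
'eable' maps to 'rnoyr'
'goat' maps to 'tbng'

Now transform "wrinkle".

jevaxyr

The rule is to shift every letter 13 places forward in the alphabet (wrapping around) — i.e. ROT13.
On "wrinkle" that produces "jevaxyr".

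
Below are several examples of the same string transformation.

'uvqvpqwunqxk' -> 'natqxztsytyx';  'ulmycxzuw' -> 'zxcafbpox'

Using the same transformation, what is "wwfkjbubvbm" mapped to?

peyexemnizz

Rule — shift every letter 3 places forward in the alphabet (wrapping around), then reverse the string.
Starting from "wwfkjbubvbm": after the first operation, "zzinmexeyep"; after the second, "peyexemnizz".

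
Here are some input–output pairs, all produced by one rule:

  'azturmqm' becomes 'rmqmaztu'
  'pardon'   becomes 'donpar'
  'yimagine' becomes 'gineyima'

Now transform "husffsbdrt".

Looking at the pairs, the operation is to swap the front and back halves of the string.
For "husffsbdrt" the result is "sbdrthusff".

sbdrthusff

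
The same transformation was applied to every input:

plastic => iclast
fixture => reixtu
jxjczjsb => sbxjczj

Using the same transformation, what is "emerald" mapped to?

Looking at the pairs, the operation is to delete the first character, then move the last 2 characters to the front (rotate right by 2).
So "emerald" becomes "ldmera".

ldmera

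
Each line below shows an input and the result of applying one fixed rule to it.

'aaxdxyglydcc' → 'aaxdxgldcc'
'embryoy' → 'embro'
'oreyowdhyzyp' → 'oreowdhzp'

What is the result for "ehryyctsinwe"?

ehrctsinwe

The pattern: remove every "y".
So "ehryyctsinwe" becomes "ehrctsinwe".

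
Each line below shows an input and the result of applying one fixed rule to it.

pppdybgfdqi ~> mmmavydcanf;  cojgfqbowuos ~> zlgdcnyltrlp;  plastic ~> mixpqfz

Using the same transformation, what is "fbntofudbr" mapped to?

cykqlcrayo

What's happening: shift every letter 3 places backward in the alphabet (wrapping around).
So "fbntofudbr" becomes "cykqlcrayo".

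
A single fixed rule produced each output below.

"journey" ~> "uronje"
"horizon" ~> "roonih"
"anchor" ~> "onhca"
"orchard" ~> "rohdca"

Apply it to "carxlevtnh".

vtrnlheca

Rule — sort the characters into reverse alphabetical order, then delete the first character.
For "carxlevtnh", step one produces "xvtrnlheca"; step two turns that into "vtrnlheca".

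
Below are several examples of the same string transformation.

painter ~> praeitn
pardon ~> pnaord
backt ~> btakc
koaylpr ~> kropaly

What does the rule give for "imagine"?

iemnaig

The rule is to take characters alternately from the front and the back (1st, last, 2nd, 2nd-last, ...).
Applying that to "imagine" gives "iemnaig".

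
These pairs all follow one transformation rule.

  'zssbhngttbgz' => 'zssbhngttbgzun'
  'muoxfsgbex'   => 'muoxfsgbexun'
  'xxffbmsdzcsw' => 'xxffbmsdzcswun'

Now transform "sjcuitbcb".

sjcuitbcbun

The transformation: append "un".
"sjcuitbcb" → "sjcuitbcbun".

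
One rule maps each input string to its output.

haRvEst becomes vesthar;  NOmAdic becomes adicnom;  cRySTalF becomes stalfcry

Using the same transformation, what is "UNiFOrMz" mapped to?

formzuni

What's happening: move the first 3 characters to the end (rotate left by 3), then convert every letter to lowercase.
Starting from "UNiFOrMz": after the first operation, "FOrMzUNi"; after the second, "formzuni".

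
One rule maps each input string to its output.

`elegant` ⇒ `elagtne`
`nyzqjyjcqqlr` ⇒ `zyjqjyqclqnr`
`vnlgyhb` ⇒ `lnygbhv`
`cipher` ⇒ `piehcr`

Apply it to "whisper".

In each case the input is transformed by: move the first character to the end, then swap each adjacent pair of characters (1↔2, 3↔4, ...).
Working it through for "whisper": intermediate "hisperw", final "ihpsrew".
(Check on "elegant": → "legante" → "elagtne" ✓)

ihpsrew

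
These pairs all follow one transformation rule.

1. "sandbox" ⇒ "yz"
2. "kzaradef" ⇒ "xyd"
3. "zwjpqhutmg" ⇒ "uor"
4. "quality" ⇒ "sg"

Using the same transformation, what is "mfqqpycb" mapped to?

dnz

In each case the input is transformed by: keep one character in every 3, starting at position 2 (positions 2nd, 5th, 8th, ...), then shift every letter 2 places backward in the alphabet (wrapping around).
Applying that to "mfqqpycb" gives "dnz".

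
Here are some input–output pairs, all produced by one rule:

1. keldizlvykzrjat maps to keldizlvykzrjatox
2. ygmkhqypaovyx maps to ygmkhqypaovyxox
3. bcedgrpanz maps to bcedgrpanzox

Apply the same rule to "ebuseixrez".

ebuseixrezox

Rule — append "ox".
Doing the same to "ebuseixrez": "ebuseixrezox".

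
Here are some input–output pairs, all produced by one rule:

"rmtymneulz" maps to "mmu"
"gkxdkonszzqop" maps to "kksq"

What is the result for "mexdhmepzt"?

The transformation: keep one character in every 3, starting at position 2 (positions 2nd, 5th, 8th, ...).
Doing the same to "mexdhmepzt": "ehp".

ehp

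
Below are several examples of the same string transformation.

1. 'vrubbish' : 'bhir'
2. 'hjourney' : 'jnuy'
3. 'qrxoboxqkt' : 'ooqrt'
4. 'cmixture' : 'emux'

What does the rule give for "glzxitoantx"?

Each output is the input with this applied: keep every other character starting from the second (positions 2nd, 4th, 6th, ...), then sort the characters into alphabetical order.
On "glzxitoantx": the first step gives "lxtat", and the second then gives "alttx".
(Check on "qrxoboxqkt": → "rooqt" → "ooqrt" ✓)

alttx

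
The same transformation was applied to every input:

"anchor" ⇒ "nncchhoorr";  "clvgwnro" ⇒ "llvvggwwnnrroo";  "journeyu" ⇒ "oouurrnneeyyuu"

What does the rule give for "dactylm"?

aaccttyyllmm

In each case the input is transformed by: delete the first character, then double every character.
Starting from "dactylm": after the first operation, "actylm"; after the second, "aaccttyyllmm".
(Check on "anchor": → "nchor" → "nncchhoorr" ✓)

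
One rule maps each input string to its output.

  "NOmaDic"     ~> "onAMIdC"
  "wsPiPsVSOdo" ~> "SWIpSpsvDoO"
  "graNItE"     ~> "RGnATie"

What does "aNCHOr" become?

nAhcRo

Looking at the pairs, the operation is to flip the case of every letter, then swap each adjacent pair of characters (1↔2, 3↔4, ...).
For "aNCHOr", step one produces "AnchoR"; step two turns that into "nAhcRo".
(Check on "graNItE": → "GRAniTe" → "RGnATie" ✓)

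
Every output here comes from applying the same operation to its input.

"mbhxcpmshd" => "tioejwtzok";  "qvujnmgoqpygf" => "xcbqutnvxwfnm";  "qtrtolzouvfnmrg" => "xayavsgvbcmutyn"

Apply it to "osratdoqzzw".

The rule is to shift every letter 7 places forward in the alphabet (wrapping around).
Applying that to "osratdoqzzw" gives "vzyhakvxggd".

vzyhakvxggd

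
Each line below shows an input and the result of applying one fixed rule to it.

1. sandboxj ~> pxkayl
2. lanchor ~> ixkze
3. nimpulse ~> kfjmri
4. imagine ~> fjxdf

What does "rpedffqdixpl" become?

ombaccnafu

Looking at the pairs, the operation is to delete the last 2 characters, then shift every letter 3 places backward in the alphabet (wrapping around).
"rpedffqdixpl" → "ombaccnafu".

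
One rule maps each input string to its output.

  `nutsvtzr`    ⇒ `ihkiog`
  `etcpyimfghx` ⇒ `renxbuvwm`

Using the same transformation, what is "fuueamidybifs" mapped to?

Looking at the pairs, the operation is to shift every letter 11 places backward in the alphabet (wrapping around), then delete the first 2 characters.
For "fuueamidybifs", step one produces "ujjtpbxsnqxuh"; step two turns that into "jtpbxsnqxuh".

jtpbxsnqxuh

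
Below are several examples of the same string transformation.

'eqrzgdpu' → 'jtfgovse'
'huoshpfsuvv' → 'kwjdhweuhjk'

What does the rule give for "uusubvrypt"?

Each output is the input with this applied: shift every letter 11 places backward in the alphabet (wrapping around), then move the last character to the front.
"uusubvrypt" → "jjhjqkgnei" → "ijjhjqkgne".
(Check on "eqrzgdpu": → "tfgovsej" → "jtfgovse" ✓)

ijjhjqkgne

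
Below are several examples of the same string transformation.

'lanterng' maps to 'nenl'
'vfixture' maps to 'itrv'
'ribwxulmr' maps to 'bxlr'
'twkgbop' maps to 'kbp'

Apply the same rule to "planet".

Each output is the input with this applied: move the first character to the end, then keep every other character starting from the second (positions 2nd, 4th, 6th, ...).
Working it through for "planet": intermediate "lanetp", final "aep".

aep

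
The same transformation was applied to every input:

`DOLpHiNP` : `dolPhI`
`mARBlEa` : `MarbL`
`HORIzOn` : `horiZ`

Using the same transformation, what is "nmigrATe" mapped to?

Looking at the pairs, the operation is to delete the last 2 characters, then flip the case of every letter.
Starting from "nmigrATe": after the first operation, "nmigrA"; after the second, "NMIGRa".

NMIGRa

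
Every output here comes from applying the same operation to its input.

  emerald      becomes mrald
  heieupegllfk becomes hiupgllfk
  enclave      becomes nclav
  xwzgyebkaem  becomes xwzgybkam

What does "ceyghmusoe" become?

The pattern: remove every "e".
On "ceyghmusoe" that produces "cyghmuso".

cyghmuso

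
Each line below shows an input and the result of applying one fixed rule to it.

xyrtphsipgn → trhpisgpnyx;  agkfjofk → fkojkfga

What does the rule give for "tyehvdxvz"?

The pattern: swap each adjacent pair of characters (1↔2, 3↔4, ...), then move the first 2 characters to the end (rotate left by 2).
For "tyehvdxvz", step one produces "ythedvvxz"; step two turns that into "hedvvxzyt".
(Check on "agkfjofk": → "gafkojkf" → "fkojkfga" ✓)

hedvvxzyt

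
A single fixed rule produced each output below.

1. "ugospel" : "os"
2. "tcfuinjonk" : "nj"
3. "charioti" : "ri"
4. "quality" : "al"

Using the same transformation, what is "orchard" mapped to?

The pattern: move the last 3 characters to the front (rotate right by 3), then keep only the last 2 characters.
Applying both steps to "orchard": "ardorch", then "ch".
(Check on "tcfuinjonk": → "onktcfuinj" → "nj" ✓)

ch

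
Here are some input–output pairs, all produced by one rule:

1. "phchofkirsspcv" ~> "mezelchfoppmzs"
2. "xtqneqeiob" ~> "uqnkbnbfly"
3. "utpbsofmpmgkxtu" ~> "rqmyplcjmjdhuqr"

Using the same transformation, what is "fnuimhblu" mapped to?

The rule is to shift every letter 3 places backward in the alphabet (wrapping around).
Applying that to "fnuimhblu" gives "ckrfjeyir".

ckrfjeyir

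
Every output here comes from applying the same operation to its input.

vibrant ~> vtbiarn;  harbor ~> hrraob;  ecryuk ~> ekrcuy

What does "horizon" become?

hnrozio

What's happening: move the last character to the front, then swap each adjacent pair of characters (1↔2, 3↔4, ...).
Starting from "horizon": after the first operation, "nhorizo"; after the second, "hnrozio".
(Check on "vibrant": → "tvibran" → "vtbiarn" ✓)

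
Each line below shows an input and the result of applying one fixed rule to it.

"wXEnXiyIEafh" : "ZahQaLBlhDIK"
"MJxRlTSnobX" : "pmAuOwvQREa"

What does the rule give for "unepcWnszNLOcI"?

XQHSFzQVCqorFl

Each output is the input with this applied: flip the case of every letter, then shift every letter 3 places forward in the alphabet (wrapping around).
"unepcWnszNLOcI" → "UNEPCwNSZnloCi" → "XQHSFzQVCqorFl".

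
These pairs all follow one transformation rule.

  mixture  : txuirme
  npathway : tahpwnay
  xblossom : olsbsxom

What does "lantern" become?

tnearln

What's happening: move the first 3 characters to the end (rotate left by 3), then take characters alternately from the front and the back (1st, last, 2nd, 2nd-last, ...).
For "lantern", step one produces "ternlan"; step two turns that into "tnearln".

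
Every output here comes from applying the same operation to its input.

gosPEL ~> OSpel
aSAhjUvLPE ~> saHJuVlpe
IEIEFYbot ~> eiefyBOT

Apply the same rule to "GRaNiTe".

The rule is to delete the first character, then flip the case of every letter.
On "GRaNiTe": the first step gives "RaNiTe", and the second then gives "rAnItE".

rAnItE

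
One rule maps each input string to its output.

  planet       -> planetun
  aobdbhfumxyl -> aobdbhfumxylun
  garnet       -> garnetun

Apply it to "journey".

journeyun

Looking at the pairs, the operation is to append "un".
For "journey" the result is "journeyun".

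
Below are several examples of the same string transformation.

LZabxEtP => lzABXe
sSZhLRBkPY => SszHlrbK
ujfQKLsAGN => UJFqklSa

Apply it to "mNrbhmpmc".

Looking at the pairs, the operation is to delete the last 2 characters, then flip the case of every letter.
"mNrbhmpmc" → "mNrbhmp" → "MnRBHMP".

MnRBHMP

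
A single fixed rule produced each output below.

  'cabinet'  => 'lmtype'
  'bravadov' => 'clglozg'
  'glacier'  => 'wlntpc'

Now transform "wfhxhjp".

The pattern: shift every letter 11 places forward in the alphabet (wrapping around), then delete the first character.
Working it through for "wfhxhjp": intermediate "hqsisua", final "qsisua".
(Check on "glacier": → "rwlntpc" → "wlntpc" ✓)

qsisua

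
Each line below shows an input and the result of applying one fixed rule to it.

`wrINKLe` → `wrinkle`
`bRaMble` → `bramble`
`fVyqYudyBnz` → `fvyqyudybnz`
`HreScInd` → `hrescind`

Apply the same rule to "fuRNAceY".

Looking at the pairs, the operation is to convert every letter to lowercase.
Doing the same to "fuRNAceY": "furnacey".

furnacey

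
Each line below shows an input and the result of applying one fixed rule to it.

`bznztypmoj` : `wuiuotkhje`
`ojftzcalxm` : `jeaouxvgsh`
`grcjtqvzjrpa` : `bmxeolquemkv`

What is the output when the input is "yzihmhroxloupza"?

tudchcmjsgjpkuv

The pattern: shift every letter 5 places backward in the alphabet (wrapping around).
Doing the same to "yzihmhroxloupza": "tudchcmjsgjpkuv".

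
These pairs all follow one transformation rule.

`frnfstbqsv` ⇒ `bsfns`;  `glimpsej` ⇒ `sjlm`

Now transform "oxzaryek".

In each case the input is transformed by: swap the front and back halves of the string, then keep every other character starting from the second (positions 2nd, 4th, 6th, ...).
Working it through for "oxzaryek": intermediate "ryekoxza", final "ykxa".

ykxa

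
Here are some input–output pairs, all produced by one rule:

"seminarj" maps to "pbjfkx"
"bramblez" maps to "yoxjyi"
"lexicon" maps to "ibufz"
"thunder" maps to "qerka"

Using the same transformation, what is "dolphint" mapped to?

alimef

In each case the input is transformed by: delete the last 2 characters, then shift every letter 3 places backward in the alphabet (wrapping around).
On "dolphint": the first step gives "dolphi", and the second then gives "alimef".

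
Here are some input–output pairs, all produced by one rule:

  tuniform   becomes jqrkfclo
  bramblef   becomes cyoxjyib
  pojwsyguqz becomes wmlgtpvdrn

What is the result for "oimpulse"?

The transformation: shift every letter 3 places backward in the alphabet (wrapping around), then move the last character to the front.
Starting from "oimpulse": after the first operation, "lfjmripb"; after the second, "blfjmrip".

blfjmrip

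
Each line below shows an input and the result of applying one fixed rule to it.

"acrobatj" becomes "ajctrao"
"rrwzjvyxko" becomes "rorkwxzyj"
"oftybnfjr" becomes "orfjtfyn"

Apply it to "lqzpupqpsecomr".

lrqmzopcuepsq

Each output is the input with this applied: take characters alternately from the front and the back (1st, last, 2nd, 2nd-last, ...), then delete the last character.
On "lqzpupqpsecomr" that produces "lrqmzopcuepsq".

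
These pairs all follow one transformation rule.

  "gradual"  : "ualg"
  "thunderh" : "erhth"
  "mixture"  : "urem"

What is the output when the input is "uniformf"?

The pattern: move the last 3 characters to the front (rotate right by 3), then delete the last 3 characters.
For "uniformf", step one produces "rmfunifo"; step two turns that into "rmfun".
(Check on "mixture": → "uremixt" → "urem" ✓)

rmfun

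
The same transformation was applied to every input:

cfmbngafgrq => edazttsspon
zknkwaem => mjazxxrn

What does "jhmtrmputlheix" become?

The pattern: sort the characters into reverse alphabetical order, then shift every letter 13 places forward in the alphabet (wrapping around) — i.e. ROT13.
On "jhmtrmputlheix": the first step gives "xuttrpmmljihhe", and the second then gives "khggeczzywvuur".

khggeczzywvuur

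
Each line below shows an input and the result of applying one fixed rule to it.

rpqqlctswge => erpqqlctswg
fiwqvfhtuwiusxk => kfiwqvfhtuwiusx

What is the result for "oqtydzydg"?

Looking at the pairs, the operation is to move the last character to the front.
Applying that to "oqtydzydg" gives "goqtydzyd".

goqtydzyd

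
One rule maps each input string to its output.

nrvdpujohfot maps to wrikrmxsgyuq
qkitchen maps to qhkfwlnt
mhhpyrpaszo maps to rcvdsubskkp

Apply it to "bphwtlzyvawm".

pzdybcowzkse

The transformation: shift every letter 3 places forward in the alphabet (wrapping around), then reverse the string.
"bphwtlzyvawm" → "eskzwocbydzp" → "pzdybcowzkse".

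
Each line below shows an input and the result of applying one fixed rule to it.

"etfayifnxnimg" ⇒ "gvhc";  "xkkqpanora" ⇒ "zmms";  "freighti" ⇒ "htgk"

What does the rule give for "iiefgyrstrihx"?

kkgh

What's happening: shift every letter 2 places forward in the alphabet (wrapping around), then keep only the first 4 characters.
For "iiefgyrstrihx" the result is "kkgh".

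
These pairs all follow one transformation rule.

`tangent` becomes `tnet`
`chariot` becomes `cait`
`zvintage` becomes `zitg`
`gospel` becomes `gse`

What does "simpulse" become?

smus

Each output is the input with this applied: keep every other character starting from the first (positions 1st, 3rd, 5th, ...).
So "simpulse" becomes "smus".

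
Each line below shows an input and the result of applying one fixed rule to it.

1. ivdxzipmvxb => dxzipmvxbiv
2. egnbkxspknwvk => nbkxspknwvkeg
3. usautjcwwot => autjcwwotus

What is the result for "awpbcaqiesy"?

pbcaqiesyaw

The pattern: move the first 2 characters to the end (rotate left by 2).
Applying that to "awpbcaqiesy" gives "pbcaqiesyaw".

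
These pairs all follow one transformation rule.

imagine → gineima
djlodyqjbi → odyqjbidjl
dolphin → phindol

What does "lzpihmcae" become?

The pattern: move the first 3 characters to the end (rotate left by 3).
"lzpihmcae" → "ihmcaelzp".

ihmcaelzp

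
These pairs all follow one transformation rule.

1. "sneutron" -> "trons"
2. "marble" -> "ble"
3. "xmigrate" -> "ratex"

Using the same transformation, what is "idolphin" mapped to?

phini

Looking at the pairs, the operation is to swap the front and back halves of the string, then delete the last 3 characters.
Working it through for "idolphin": intermediate "phinidol", final "phini".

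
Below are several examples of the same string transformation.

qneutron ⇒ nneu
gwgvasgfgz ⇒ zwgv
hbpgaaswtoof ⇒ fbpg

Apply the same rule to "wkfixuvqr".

Looking at the pairs, the operation is to swap the first and last characters, then keep only the first 4 characters.
Working it through for "wkfixuvqr": intermediate "rkfixuvqw", final "rkfi".

rkfi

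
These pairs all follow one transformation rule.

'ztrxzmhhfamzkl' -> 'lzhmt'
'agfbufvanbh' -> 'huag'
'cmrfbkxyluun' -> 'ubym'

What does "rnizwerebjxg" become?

Looking at the pairs, the operation is to keep one character in every 3, starting at position 2 (positions 2nd, 5th, 8th, ...), then swap the first and last characters.
For "rnizwerebjxg", step one produces "nwex"; step two turns that into "xwen".
(Check on "cmrfbkxyluun": → "mbyu" → "ubym" ✓)

xwen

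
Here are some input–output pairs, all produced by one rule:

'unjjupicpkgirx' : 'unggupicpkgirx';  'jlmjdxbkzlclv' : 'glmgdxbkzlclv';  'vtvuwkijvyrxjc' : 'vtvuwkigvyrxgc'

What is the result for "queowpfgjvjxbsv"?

The transformation: replace every "j" with "g".
"queowpfgjvjxbsv" → "queowpfggvgxbsv".

queowpfggvgxbsv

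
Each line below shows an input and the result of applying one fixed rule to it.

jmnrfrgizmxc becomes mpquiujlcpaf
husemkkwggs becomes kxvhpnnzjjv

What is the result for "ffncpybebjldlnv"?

The transformation: shift every letter 3 places forward in the alphabet (wrapping around).
"ffncpybebjldlnv" → "iiqfsbehemogoqy".

iiqfsbehemogoqy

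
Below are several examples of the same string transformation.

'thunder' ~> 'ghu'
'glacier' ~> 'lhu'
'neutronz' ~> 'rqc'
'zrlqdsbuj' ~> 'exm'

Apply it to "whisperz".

Rule — shift every letter 3 places forward in the alphabet (wrapping around), then keep only the last 3 characters.
On "whisperz": the first step gives "zklvshuc", and the second then gives "huc".
(Check on "neutronz": → "qhxwurqc" → "rqc" ✓)

huc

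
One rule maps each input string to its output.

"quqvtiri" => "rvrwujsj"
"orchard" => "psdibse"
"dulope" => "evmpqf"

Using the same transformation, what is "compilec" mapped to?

What's happening: shift every letter 1 place forward in the alphabet (wrapping around).
"compilec" → "dpnqjmfd".

dpnqjmfd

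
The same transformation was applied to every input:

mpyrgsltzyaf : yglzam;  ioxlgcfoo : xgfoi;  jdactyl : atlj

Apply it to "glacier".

What's happening: keep every other character starting from the first (positions 1st, 3rd, 5th, ...), then move the first character to the end.
Starting from "glacier": after the first operation, "gair"; after the second, "airg".
(Check on "jdactyl": → "jatl" → "atlj" ✓)

airg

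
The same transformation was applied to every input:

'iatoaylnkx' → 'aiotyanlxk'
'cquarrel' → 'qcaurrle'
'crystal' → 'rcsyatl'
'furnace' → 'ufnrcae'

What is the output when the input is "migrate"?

imrgtae

What's happening: swap each adjacent pair of characters (1↔2, 3↔4, ...).
Applying that to "migrate" gives "imrgtae".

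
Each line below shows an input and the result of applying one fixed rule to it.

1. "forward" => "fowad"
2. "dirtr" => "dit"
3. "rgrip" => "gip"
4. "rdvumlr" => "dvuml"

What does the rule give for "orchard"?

The pattern: remove every "r".
On "orchard" that produces "ochad".

ochad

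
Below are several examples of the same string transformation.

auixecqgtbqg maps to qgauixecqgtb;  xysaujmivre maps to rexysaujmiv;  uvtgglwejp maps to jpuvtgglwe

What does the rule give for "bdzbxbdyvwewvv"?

vvbdzbxbdyvwew

In each case the input is transformed by: move the last 2 characters to the front (rotate right by 2).
Applying that to "bdzbxbdyvwewvv" gives "vvbdzbxbdyvwew".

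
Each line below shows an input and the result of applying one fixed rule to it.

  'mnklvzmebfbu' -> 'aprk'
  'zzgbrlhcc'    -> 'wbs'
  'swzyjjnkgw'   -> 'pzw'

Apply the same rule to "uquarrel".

The rule is to keep one character in every 3, starting at position 3 (positions 3rd, 6th, 9th, ...), then shift every letter 10 places backward in the alphabet (wrapping around).
Starting from "uquarrel": after the first operation, "ur"; after the second, "kh".
(Check on "swzyjjnkgw": → "zjg" → "pzw" ✓)

kh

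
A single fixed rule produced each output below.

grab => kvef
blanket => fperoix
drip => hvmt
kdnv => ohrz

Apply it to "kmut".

In each case the input is transformed by: shift every letter 4 places forward in the alphabet (wrapping around).
Applying that to "kmut" gives "oqyx".

oqyx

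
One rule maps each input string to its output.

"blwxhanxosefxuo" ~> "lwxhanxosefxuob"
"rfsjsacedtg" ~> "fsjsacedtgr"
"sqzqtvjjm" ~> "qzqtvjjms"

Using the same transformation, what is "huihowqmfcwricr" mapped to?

The rule is to move the first character to the end.
On "huihowqmfcwricr" that produces "uihowqmfcwricrh".

uihowqmfcwricrh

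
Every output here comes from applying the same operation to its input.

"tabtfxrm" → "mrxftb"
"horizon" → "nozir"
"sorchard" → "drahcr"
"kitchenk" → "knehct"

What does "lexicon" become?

nocix

The pattern: delete the first 2 characters, then reverse the string.
Working it through for "lexicon": intermediate "xicon", final "nocix".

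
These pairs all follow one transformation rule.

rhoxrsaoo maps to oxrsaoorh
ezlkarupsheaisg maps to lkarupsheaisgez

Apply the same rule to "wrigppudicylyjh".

igppudicylyjhwr

The pattern: move the first 2 characters to the end (rotate left by 2).
On "wrigppudicylyjh" that produces "igppudicylyjhwr".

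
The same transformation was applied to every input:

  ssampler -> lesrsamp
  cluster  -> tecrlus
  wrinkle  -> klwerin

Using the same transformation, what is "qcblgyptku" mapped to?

tkqucblgyp

Each output is the input with this applied: swap the first and last characters, then move the last 3 characters to the front (rotate right by 3).
For "qcblgyptku", step one produces "ucblgyptkq"; step two turns that into "tkqucblgyp".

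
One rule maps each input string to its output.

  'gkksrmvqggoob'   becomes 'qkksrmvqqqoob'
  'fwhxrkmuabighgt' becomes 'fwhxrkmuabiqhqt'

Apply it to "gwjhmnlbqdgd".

The rule is to replace every "g" with "q".
For "gwjhmnlbqdgd" the result is "qwjhmnlbqdqd".

qwjhmnlbqdqd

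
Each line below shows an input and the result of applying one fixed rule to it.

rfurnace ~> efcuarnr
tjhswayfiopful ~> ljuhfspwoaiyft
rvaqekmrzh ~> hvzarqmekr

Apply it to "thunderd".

dhruendt

The rule is to take characters alternately from the front and the back (1st, last, 2nd, 2nd-last, ...), then move the first character to the end.
"thunderd" → "tdhruend" → "dhruendt".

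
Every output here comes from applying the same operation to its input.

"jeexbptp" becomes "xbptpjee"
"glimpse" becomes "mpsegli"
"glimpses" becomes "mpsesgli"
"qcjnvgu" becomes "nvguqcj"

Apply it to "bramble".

The rule is to move the first 3 characters to the end (rotate left by 3).
For "bramble" the result is "mblebra".

mblebra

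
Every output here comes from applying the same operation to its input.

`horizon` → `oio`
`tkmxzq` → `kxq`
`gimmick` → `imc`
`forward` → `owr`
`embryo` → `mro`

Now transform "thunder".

The transformation: keep every other character starting from the second (positions 2nd, 4th, 6th, ...).
So "thunder" becomes "hne".

hne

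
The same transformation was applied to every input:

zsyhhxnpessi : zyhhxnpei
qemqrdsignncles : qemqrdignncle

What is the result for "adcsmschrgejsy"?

adcmchrgejy

The pattern: remove every "s".
On "adcsmschrgejsy" that produces "adcmchrgejy".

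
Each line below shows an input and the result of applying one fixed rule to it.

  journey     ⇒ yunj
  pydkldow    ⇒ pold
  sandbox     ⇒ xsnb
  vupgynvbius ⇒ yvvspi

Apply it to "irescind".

niec

The transformation: keep every other character starting from the first (positions 1st, 3rd, 5th, ...), then sort the characters into reverse alphabetical order.
For "irescind", step one produces "iecn"; step two turns that into "niec".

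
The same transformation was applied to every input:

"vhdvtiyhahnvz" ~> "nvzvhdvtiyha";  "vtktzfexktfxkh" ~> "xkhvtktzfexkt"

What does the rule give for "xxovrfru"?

Rule — move the last 3 characters to the front (rotate right by 3), then delete the last character.
For "xxovrfru" the result is "fruxxov".

fruxxov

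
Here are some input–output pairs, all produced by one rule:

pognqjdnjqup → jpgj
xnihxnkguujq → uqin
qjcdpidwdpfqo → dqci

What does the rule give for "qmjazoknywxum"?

yujo

Each output is the input with this applied: keep one character in every 3, starting at position 3 (positions 3rd, 6th, 9th, ...), then swap the front and back halves of the string.
On "qmjazoknywxum": the first step gives "joyu", and the second then gives "yujo".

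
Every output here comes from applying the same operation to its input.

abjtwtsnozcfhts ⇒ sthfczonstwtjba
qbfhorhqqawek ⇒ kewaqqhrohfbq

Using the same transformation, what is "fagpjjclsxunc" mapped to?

The transformation: reverse the string.
"fagpjjclsxunc" → "cnuxslcjjpgaf".

cnuxslcjjpgaf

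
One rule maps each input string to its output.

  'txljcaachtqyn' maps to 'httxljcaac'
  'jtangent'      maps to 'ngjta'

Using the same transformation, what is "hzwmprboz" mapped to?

What's happening: delete the last 3 characters, then move the last 2 characters to the front (rotate right by 2).
So "hzwmprboz" becomes "prhzwm".

prhzwm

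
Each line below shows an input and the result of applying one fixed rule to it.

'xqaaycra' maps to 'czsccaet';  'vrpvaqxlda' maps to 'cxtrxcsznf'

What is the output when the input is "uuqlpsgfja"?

cwwsnruihl

The pattern: shift every letter 2 places forward in the alphabet (wrapping around), then move the last character to the front.
For "uuqlpsgfja" the result is "cwwsnruihl".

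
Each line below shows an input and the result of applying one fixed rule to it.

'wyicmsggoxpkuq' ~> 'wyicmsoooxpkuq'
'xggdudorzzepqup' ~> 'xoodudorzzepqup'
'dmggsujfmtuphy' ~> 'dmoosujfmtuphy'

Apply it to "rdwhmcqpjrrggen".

rdwhmcqpjrrooen

What's happening: replace every "g" with "o".
On "rdwhmcqpjrrggen" that produces "rdwhmcqpjrrooen".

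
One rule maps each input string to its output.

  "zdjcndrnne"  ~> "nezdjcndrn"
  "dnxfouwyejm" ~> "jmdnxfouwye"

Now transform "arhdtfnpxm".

The rule is to move the last 2 characters to the front (rotate right by 2).
On "arhdtfnpxm" that produces "xmarhdtfnp".

xmarhdtfnp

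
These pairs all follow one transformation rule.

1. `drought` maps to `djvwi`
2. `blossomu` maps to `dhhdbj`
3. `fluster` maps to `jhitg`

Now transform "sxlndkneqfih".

The pattern: shift every letter 11 places backward in the alphabet (wrapping around), then delete the first 2 characters.
Starting from "sxlndkneqfih": after the first operation, "hmacszctfuxw"; after the second, "acszctfuxw".

acszctfuxw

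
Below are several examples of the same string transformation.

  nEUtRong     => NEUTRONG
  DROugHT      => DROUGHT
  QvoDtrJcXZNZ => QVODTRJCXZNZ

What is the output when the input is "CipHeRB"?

What's happening: convert every letter to uppercase.
For "CipHeRB" the result is "CIPHERB".

CIPHERB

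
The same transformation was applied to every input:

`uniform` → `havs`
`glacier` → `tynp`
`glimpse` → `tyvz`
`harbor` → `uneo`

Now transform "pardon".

In each case the input is transformed by: shift every letter 13 places forward in the alphabet (wrapping around) — i.e. ROT13, then keep only the first 4 characters.
Applying both steps to "pardon": "cneqba", then "cneq".

cneq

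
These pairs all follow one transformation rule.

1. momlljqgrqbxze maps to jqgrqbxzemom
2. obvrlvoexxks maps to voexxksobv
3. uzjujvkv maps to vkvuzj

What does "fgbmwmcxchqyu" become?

Each output is the input with this applied: move the first 3 characters to the end (rotate left by 3), then delete the first 2 characters.
Applying both steps to "fgbmwmcxchqyu": "mwmcxchqyufgb", then "mcxchqyufgb".

mcxchqyufgb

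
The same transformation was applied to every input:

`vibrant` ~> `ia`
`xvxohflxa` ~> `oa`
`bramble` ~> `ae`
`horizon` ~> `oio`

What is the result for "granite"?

aie

The pattern: keep only the vowels.
On "granite" that produces "aie".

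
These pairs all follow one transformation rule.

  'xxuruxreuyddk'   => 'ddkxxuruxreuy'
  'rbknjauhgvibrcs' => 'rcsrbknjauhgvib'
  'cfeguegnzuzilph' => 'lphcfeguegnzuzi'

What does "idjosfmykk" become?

The transformation: move the last 3 characters to the front (rotate right by 3).
Doing the same to "idjosfmykk": "ykkidjosfm".

ykkidjosfm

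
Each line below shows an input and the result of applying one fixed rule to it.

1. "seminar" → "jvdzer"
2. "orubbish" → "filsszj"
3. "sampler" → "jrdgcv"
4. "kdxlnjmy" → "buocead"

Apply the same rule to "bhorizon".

syfizqf

The rule is to delete the last character, then shift every letter 9 places backward in the alphabet (wrapping around).
So "bhorizon" becomes "syfizqf".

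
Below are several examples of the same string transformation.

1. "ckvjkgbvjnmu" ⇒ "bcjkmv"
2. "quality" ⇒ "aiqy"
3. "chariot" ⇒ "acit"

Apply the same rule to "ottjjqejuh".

The transformation: keep every other character starting from the first (positions 1st, 3rd, 5th, ...), then sort the characters into alphabetical order.
Working it through for "ottjjqejuh": intermediate "otjeu", final "ejotu".

ejotu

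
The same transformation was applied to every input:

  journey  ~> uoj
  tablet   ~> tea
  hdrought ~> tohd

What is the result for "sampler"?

rme

The pattern: sort the characters into reverse alphabetical order, then keep every other character starting from the second (positions 2nd, 4th, 6th, ...).
Starting from "sampler": after the first operation, "srpmlea"; after the second, "rme".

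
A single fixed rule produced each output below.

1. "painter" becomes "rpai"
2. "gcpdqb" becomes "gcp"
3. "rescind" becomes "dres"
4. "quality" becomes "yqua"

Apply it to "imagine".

Each output is the input with this applied: move the first 3 characters to the end (rotate left by 3), then delete the first 3 characters.
Starting from "imagine": after the first operation, "gineima"; after the second, "eima".

eima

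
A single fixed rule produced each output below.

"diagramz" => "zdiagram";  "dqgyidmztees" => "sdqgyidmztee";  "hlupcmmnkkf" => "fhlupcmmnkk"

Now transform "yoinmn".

nyoinm

The transformation: move the last character to the front.
Doing the same to "yoinmn": "nyoinm".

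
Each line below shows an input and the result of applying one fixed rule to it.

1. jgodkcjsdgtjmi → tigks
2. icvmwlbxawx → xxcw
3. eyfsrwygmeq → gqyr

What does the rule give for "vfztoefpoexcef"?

Rule — keep one character in every 3, starting at position 2 (positions 2nd, 5th, 8th, ...), then move the last 2 characters to the front (rotate right by 2).
Working it through for "vfztoefpoexcef": intermediate "fopxf", final "xffop".

xffop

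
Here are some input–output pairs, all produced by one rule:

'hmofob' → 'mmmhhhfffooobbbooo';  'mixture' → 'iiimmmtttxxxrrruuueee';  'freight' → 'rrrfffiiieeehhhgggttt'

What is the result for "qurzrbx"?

uuuqqqzzzrrrbbbrrrxxx

Rule — swap each adjacent pair of characters (1↔2, 3↔4, ...), then repeat every character 3 times.
On "qurzrbx": the first step gives "uqzrbrx", and the second then gives "uuuqqqzzzrrrbbbrrrxxx".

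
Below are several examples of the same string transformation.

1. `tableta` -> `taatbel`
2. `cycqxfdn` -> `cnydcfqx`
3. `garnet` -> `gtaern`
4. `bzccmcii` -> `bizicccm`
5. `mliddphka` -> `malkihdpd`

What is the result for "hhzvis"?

The rule is to take characters alternately from the front and the back (1st, last, 2nd, 2nd-last, ...).
Doing the same to "hhzvis": "hshizv".

hshizv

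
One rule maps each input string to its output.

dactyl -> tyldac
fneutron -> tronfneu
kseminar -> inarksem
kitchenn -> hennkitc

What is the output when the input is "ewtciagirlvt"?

girlvtewtcia

The rule is to swap the front and back halves of the string.
Applying that to "ewtciagirlvt" gives "girlvtewtcia".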